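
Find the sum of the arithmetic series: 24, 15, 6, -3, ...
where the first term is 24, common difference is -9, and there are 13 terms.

Sₙ = n/2 × (first + last)
Last term = a + (n-1)d = 24 + (13-1)×(-9) = -84
S_13 = 13/2 × (24 + (-84))
S_13 = 13/2 × (-60) = -390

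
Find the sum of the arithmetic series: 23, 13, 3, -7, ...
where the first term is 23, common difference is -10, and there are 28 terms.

Sₙ = n/2 × (first + last)
Last term = a + (n-1)d = 23 + (28-1)×(-10) = -247
S_28 = 28/2 × (23 + (-247))
S_28 = 28/2 × (-224) = -3136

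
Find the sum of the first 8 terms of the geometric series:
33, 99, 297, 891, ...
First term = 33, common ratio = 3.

Sₙ = a(1 - rⁿ) / (1 - r)
S_8 = 33(1 - 3^8) / (1 - 3)
S_8 = 33(1 - 6561) / (-2)
S_8 = 108240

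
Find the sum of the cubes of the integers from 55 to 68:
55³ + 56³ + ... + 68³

Use ∑_{k=1}^{n} k³ = [n(n+1)/2]², then subtract the first 54 terms.
∑_{k=1}^{68} k³ = [68×69/2]² = 2346² = 5503716
∑_{k=1}^{54} k³ = [54×55/2]² = 1485² = 2205225
∑_{k=55}^{68} k³ = 5503716 - 2205225 = 3298491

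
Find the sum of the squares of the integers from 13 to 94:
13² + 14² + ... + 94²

Use ∑_{k=1}^{n} k² = n(n+1)(2n+1)/6, then subtract the first 12 terms.
∑_{k=1}^{94} k² = 94×95×189/6 = 281295
∑_{k=1}^{12} k² = 12×13×25/6 = 650
∑_{k=13}^{94} k² = 281295 - 650 = 280645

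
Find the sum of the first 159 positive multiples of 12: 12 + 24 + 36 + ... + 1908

Factor out 12: = 12(1 + 2 + ... + 159) = 12 × n(n+1)/2
= 12 × 159×160/2
= 12 × 12720
= 152640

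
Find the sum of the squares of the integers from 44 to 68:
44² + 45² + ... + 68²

Use ∑_{k=1}^{n} k² = n(n+1)(2n+1)/6, then subtract the first 43 terms.
∑_{k=1}^{68} k² = 68×69×137/6 = 107134
∑_{k=1}^{43} k² = 43×44×87/6 = 27434
∑_{k=44}^{68} k² = 107134 - 27434 = 79700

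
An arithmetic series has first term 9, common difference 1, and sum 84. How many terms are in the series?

Using S = n/2 × [2a + (n-1)d]
84 = n/2 × [2(9) + (n-1)(1)]
84 = n/2 × [18 + 1n - 1]
168 = n × [17 + 1n]
1n² + (17)n - 168 = 0
Discriminant: Δ = (17)² - 4(1)(-168) = 289 + 672 = 961
√Δ = 31
n = [-(17) + √Δ] / (2·1) = (-17 + 31) / 2 = 14 / 2 = 7
(The negative root is discarded since n must be a positive integer.)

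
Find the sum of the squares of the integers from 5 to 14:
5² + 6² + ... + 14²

Use ∑_{k=1}^{n} k² = n(n+1)(2n+1)/6, then subtract the first 4 terms.
∑_{k=1}^{14} k² = 14×15×29/6 = 1015
∑_{k=1}^{4} k² = 4×5×9/6 = 30
∑_{k=5}^{14} k² = 1015 - 30 = 985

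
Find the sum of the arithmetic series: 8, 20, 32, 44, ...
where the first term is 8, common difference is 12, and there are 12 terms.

Sₙ = n/2 × (first + last)
Last term = a + (n-1)d = 8 + (12-1)×12 = 140
S_12 = 12/2 × (8 + 140)
S_12 = 12/2 × 148 = 888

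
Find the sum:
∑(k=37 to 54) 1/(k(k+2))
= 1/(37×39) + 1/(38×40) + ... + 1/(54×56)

Partial fractions: 1/(k(k+2)) = (1/2)[1/k - 1/(k+2)]
Telescoping leaves the first two and last two terms:
= (1/2)[1/37 + 1/38 - 1/55 - 1/56]
= 37467/4330480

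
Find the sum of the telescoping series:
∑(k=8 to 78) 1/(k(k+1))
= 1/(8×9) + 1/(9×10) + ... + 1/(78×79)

Partial fractions: 1/(k(k+1)) = 1/k - 1/(k+1)
The series telescopes:
= (1/8 - 1/9) + (1/9 - 1/10) + ... + (1/78 - 1/79)
= 1/8 - 1/79
= 71/632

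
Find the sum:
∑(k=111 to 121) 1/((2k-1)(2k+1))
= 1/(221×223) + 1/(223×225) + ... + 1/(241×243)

Partial fractions: 1/((2k-1)(2k+1)) = (1/2)[1/(2k-1) - 1/(2k+1)]
The series telescopes:
= (1/2)[1/221 - 1/243]
= 11/53703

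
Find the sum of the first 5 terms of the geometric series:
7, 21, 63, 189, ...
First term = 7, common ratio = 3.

Sₙ = a(1 - rⁿ) / (1 - r)
S_5 = 7(1 - 3^5) / (1 - 3)
S_5 = 7(1 - 243) / (-2)
S_5 = 847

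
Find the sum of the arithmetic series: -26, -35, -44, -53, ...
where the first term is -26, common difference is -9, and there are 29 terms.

Sₙ = n/2 × (first + last)
Last term = a + (n-1)d = -26 + (29-1)×(-9) = -278
S_29 = 29/2 × (-26 + (-278))
S_29 = 29/2 × (-304) = -4408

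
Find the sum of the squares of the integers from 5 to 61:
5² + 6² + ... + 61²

Use ∑_{k=1}^{n} k² = n(n+1)(2n+1)/6, then subtract the first 4 terms.
∑_{k=1}^{61} k² = 61×62×123/6 = 77531
∑_{k=1}^{4} k² = 4×5×9/6 = 30
∑_{k=5}^{61} k² = 77531 - 30 = 77501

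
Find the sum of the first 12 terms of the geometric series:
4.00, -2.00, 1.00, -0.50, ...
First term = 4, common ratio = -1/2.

Sₙ = a(1 - rⁿ) / (1 - r)
S_12 = 4(1 - (-1/2)^12) / (1 - (-1/2))
S_12 = 4(1 - (1/4096)) / (3/2)
S_12 = 1365/512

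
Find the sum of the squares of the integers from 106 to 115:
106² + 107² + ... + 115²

Use ∑_{k=1}^{n} k² = n(n+1)(2n+1)/6, then subtract the first 105 terms.
∑_{k=1}^{115} k² = 115×116×231/6 = 513590
∑_{k=1}^{105} k² = 105×106×211/6 = 391405
∑_{k=106}^{115} k² = 513590 - 391405 = 122185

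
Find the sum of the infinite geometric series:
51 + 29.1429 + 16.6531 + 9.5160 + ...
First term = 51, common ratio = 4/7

For |r| < 1, S = a / (1 - r)
S = 51 / (1 - (4/7))
S = 51 / (3/7)
S = 119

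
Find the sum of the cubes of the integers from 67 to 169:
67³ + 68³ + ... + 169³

Use ∑_{k=1}^{n} k³ = [n(n+1)/2]², then subtract the first 66 terms.
∑_{k=1}^{169} k³ = [169×170/2]² = 14365² = 206353225
∑_{k=1}^{66} k³ = [66×67/2]² = 2211² = 4888521
∑_{k=67}^{169} k³ = 206353225 - 4888521 = 201464704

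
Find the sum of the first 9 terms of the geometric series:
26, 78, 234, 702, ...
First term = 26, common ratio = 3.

Sₙ = a(1 - rⁿ) / (1 - r)
S_9 = 26(1 - 3^9) / (1 - 3)
S_9 = 26(1 - 19683) / (-2)
S_9 = 255866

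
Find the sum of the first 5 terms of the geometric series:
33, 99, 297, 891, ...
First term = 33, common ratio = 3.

Sₙ = a(1 - rⁿ) / (1 - r)
S_5 = 33(1 - 3^5) / (1 - 3)
S_5 = 33(1 - 243) / (-2)
S_5 = 3993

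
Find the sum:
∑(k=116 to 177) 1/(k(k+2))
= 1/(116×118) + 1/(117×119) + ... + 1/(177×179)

Partial fractions: 1/(k(k+2)) = (1/2)[1/k - 1/(k+2)]
Telescoping leaves the first two and last two terms:
= (1/2)[1/116 + 1/117 - 1/178 - 1/179]
= 1289321/432431064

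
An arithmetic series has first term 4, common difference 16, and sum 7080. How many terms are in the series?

Using S = n/2 × [2a + (n-1)d]
7080 = n/2 × [2(4) + (n-1)(16)]
7080 = n/2 × [8 + 16n - 16]
14160 = n × [-8 + 16n]
16n² + (-8)n - 14160 = 0
Discriminant: Δ = (-8)² - 4(16)(-14160) = 64 + 906240 = 906304
√Δ = 952
n = [-(-8) + √Δ] / (2·16) = (8 + 952) / 32 = 960 / 32 = 30
(The negative root is discarded since n must be a positive integer.)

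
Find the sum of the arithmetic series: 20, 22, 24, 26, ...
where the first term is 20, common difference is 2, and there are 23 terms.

Sₙ = n/2 × (first + last)
Last term = a + (n-1)d = 20 + (23-1)×2 = 64
S_23 = 23/2 × (20 + 64)
S_23 = 23/2 × 84 = 966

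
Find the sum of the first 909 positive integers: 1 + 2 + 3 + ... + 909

Formula: ∑k = n(n+1)/2
= 909×910/2
= 827190/2
= 413595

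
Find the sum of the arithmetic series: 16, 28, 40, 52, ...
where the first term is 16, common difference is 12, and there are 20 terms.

Sₙ = n/2 × (first + last)
Last term = a + (n-1)d = 16 + (20-1)×12 = 244
S_20 = 20/2 × (16 + 244)
S_20 = 20/2 × 260 = 2600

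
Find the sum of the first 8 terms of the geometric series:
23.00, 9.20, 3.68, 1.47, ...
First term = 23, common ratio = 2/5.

Sₙ = a(1 - rⁿ) / (1 - r)
S_8 = 23(1 - (2/5)^8) / (1 - (2/5))
S_8 = 23(1 - (256/390625)) / (3/5)
S_8 = 2992829/78125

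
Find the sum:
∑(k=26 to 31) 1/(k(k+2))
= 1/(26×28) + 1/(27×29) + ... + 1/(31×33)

Partial fractions: 1/(k(k+2)) = (1/2)[1/k - 1/(k+2)]
Telescoping leaves the first two and last two terms:
= (1/2)[1/26 + 1/27 - 1/32 - 1/33]
= 1723/247104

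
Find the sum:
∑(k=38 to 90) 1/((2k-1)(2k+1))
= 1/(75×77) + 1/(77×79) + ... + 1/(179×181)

Partial fractions: 1/((2k-1)(2k+1)) = (1/2)[1/(2k-1) - 1/(2k+1)]
The series telescopes:
= (1/2)[1/75 - 1/181]
= 53/13575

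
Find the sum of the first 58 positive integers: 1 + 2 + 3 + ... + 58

Formula: ∑k = n(n+1)/2
= 58×59/2
= 3422/2
= 1711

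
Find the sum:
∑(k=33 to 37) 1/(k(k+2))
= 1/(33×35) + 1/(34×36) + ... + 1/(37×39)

Partial fractions: 1/(k(k+2)) = (1/2)[1/k - 1/(k+2)]
Telescoping leaves the first two and last two terms:
= (1/2)[1/33 + 1/34 - 1/38 - 1/39]
= 1075/277134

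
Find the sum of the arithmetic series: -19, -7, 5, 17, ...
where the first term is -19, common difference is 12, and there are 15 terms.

Sₙ = n/2 × (first + last)
Last term = a + (n-1)d = -19 + (15-1)×12 = 149
S_15 = 15/2 × (-19 + 149)
S_15 = 15/2 × 130 = 975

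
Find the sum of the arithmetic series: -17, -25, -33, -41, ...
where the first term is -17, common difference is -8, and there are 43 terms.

Sₙ = n/2 × (first + last)
Last term = a + (n-1)d = -17 + (43-1)×(-8) = -353
S_43 = 43/2 × (-17 + (-353))
S_43 = 43/2 × (-370) = -7955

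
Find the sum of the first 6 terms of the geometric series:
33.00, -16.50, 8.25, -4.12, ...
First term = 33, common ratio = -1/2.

Sₙ = a(1 - rⁿ) / (1 - r)
S_6 = 33(1 - (-1/2)^6) / (1 - (-1/2))
S_6 = 33(1 - (1/64)) / (3/2)
S_6 = 693/32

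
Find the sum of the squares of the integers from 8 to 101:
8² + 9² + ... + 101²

Use ∑_{k=1}^{n} k² = n(n+1)(2n+1)/6, then subtract the first 7 terms.
∑_{k=1}^{101} k² = 101×102×203/6 = 348551
∑_{k=1}^{7} k² = 7×8×15/6 = 140
∑_{k=8}^{101} k² = 348551 - 140 = 348411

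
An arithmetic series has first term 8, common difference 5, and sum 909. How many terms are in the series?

Using S = n/2 × [2a + (n-1)d]
909 = n/2 × [2(8) + (n-1)(5)]
909 = n/2 × [16 + 5n - 5]
1818 = n × [11 + 5n]
5n² + (11)n - 1818 = 0
Discriminant: Δ = (11)² - 4(5)(-1818) = 121 + 36360 = 36481
√Δ = 191
n = [-(11) + √Δ] / (2·5) = (-11 + 191) / 10 = 180 / 10 = 18
(The negative root is discarded since n must be a positive integer.)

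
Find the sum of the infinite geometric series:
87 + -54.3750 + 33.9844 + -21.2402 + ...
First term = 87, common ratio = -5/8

For |r| < 1, S = a / (1 - r)
S = 87 / (1 - (-5/8))
S = 87 / (13/8)
S = 696/13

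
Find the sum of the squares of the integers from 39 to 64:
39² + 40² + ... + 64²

Use ∑_{k=1}^{n} k² = n(n+1)(2n+1)/6, then subtract the first 38 terms.
∑_{k=1}^{64} k² = 64×65×129/6 = 89440
∑_{k=1}^{38} k² = 38×39×77/6 = 19019
∑_{k=39}^{64} k² = 89440 - 19019 = 70421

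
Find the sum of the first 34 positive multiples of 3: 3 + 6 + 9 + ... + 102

Factor out 3: = 3(1 + 2 + ... + 34) = 3 × n(n+1)/2
= 3 × 34×35/2
= 3 × 595
= 1785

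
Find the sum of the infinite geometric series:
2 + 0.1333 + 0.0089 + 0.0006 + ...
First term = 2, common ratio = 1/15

For |r| < 1, S = a / (1 - r)
S = 2 / (1 - (1/15))
S = 2 / (14/15)
S = 15/7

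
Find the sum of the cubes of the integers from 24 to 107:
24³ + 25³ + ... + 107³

Use ∑_{k=1}^{n} k³ = [n(n+1)/2]², then subtract the first 23 terms.
∑_{k=1}^{107} k³ = [107×108/2]² = 5778² = 33385284
∑_{k=1}^{23} k³ = [23×24/2]² = 276² = 76176
∑_{k=24}^{107} k³ = 33385284 - 76176 = 33309108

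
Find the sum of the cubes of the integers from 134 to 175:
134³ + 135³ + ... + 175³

Use ∑_{k=1}^{n} k³ = [n(n+1)/2]², then subtract the first 133 terms.
∑_{k=1}^{175} k³ = [175×176/2]² = 15400² = 237160000
∑_{k=1}^{133} k³ = [133×134/2]² = 8911² = 79405921
∑_{k=134}^{175} k³ = 237160000 - 79405921 = 157754079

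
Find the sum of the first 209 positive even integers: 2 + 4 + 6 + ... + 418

Sum of first n even numbers = n(n+1)
= 209×210
= 43890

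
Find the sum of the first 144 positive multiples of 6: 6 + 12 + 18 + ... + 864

Factor out 6: = 6(1 + 2 + ... + 144) = 6 × n(n+1)/2
= 6 × 144×145/2
= 6 × 10440
= 62640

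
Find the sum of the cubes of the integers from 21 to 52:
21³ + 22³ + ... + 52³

Use ∑_{k=1}^{n} k³ = [n(n+1)/2]², then subtract the first 20 terms.
∑_{k=1}^{52} k³ = [52×53/2]² = 1378² = 1898884
∑_{k=1}^{20} k³ = [20×21/2]² = 210² = 44100
∑_{k=21}^{52} k³ = 1898884 - 44100 = 1854784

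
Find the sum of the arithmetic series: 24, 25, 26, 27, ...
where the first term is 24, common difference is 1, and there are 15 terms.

Sₙ = n/2 × (first + last)
Last term = a + (n-1)d = 24 + (15-1)×1 = 38
S_15 = 15/2 × (24 + 38)
S_15 = 15/2 × 62 = 465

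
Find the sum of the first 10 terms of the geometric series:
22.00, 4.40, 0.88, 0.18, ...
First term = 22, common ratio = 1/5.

Sₙ = a(1 - rⁿ) / (1 - r)
S_10 = 22(1 - (1/5)^10) / (1 - (1/5))
S_10 = 22(1 - (1/9765625)) / (4/5)
S_10 = 53710932/1953125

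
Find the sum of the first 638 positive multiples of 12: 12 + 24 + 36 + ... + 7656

Factor out 12: = 12(1 + 2 + ... + 638) = 12 × n(n+1)/2
= 12 × 638×639/2
= 12 × 203841
= 2446092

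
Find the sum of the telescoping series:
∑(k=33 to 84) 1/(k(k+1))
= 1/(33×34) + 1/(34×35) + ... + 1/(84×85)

Partial fractions: 1/(k(k+1)) = 1/k - 1/(k+1)
The series telescopes:
= (1/33 - 1/34) + (1/34 - 1/35) + ... + (1/84 - 1/85)
= 1/33 - 1/85
= 52/2805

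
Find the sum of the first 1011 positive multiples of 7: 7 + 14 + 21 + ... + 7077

Factor out 7: = 7(1 + 2 + ... + 1011) = 7 × n(n+1)/2
= 7 × 1011×1012/2
= 7 × 511566
= 3580962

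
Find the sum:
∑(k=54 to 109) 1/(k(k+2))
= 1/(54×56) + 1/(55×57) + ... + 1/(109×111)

Partial fractions: 1/(k(k+2)) = (1/2)[1/k - 1/(k+2)]
Telescoping leaves the first two and last two terms:
= (1/2)[1/54 + 1/55 - 1/110 - 1/111]
= 511/54945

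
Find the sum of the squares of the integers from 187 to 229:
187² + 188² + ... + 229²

Use ∑_{k=1}^{n} k² = n(n+1)(2n+1)/6, then subtract the first 186 terms.
∑_{k=1}^{229} k² = 229×230×459/6 = 4029255
∑_{k=1}^{186} k² = 186×187×373/6 = 2162281
∑_{k=187}^{229} k² = 4029255 - 2162281 = 1866974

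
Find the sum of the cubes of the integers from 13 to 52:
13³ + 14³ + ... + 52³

Use ∑_{k=1}^{n} k³ = [n(n+1)/2]², then subtract the first 12 terms.
∑_{k=1}^{52} k³ = [52×53/2]² = 1378² = 1898884
∑_{k=1}^{12} k³ = [12×13/2]² = 78² = 6084
∑_{k=13}^{52} k³ = 1898884 - 6084 = 1892800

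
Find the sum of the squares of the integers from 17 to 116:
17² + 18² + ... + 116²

Use ∑_{k=1}^{n} k² = n(n+1)(2n+1)/6, then subtract the first 16 terms.
∑_{k=1}^{116} k² = 116×117×233/6 = 527046
∑_{k=1}^{16} k² = 16×17×33/6 = 1496
∑_{k=17}^{116} k² = 527046 - 1496 = 525550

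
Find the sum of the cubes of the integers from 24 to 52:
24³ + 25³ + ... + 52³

Use ∑_{k=1}^{n} k³ = [n(n+1)/2]², then subtract the first 23 terms.
∑_{k=1}^{52} k³ = [52×53/2]² = 1378² = 1898884
∑_{k=1}^{23} k³ = [23×24/2]² = 276² = 76176
∑_{k=24}^{52} k³ = 1898884 - 76176 = 1822708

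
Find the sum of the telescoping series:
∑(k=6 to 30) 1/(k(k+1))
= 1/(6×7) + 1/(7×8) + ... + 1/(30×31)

Partial fractions: 1/(k(k+1)) = 1/k - 1/(k+1)
The series telescopes:
= (1/6 - 1/7) + (1/7 - 1/8) + ... + (1/30 - 1/31)
= 1/6 - 1/31
= 25/186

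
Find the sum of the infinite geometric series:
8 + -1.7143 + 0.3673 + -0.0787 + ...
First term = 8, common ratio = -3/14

For |r| < 1, S = a / (1 - r)
S = 8 / (1 - (-3/14))
S = 8 / (17/14)
S = 112/17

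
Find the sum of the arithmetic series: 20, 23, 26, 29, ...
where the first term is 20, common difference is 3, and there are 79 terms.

Sₙ = n/2 × (first + last)
Last term = a + (n-1)d = 20 + (79-1)×3 = 254
S_79 = 79/2 × (20 + 254)
S_79 = 79/2 × 274 = 10823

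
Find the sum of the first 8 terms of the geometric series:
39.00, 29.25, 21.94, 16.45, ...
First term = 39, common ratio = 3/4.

Sₙ = a(1 - rⁿ) / (1 - r)
S_8 = 39(1 - (3/4)^8) / (1 - (3/4))
S_8 = 39(1 - (6561/65536)) / (1/4)
S_8 = 2300025/16384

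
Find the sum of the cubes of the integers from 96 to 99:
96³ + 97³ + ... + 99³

Use ∑_{k=1}^{n} k³ = [n(n+1)/2]², then subtract the first 95 terms.
∑_{k=1}^{99} k³ = [99×100/2]² = 4950² = 24502500
∑_{k=1}^{95} k³ = [95×96/2]² = 4560² = 20793600
∑_{k=96}^{99} k³ = 24502500 - 20793600 = 3708900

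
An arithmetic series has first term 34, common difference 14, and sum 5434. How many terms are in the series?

Using S = n/2 × [2a + (n-1)d]
5434 = n/2 × [2(34) + (n-1)(14)]
5434 = n/2 × [68 + 14n - 14]
10868 = n × [54 + 14n]
14n² + (54)n - 10868 = 0
Discriminant: Δ = (54)² - 4(14)(-10868) = 2916 + 608608 = 611524
√Δ = 782
n = [-(54) + √Δ] / (2·14) = (-54 + 782) / 28 = 728 / 28 = 26
(The negative root is discarded since n must be a positive integer.)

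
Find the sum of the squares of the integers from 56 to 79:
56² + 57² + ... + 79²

Use ∑_{k=1}^{n} k² = n(n+1)(2n+1)/6, then subtract the first 55 terms.
∑_{k=1}^{79} k² = 79×80×159/6 = 167480
∑_{k=1}^{55} k² = 55×56×111/6 = 56980
∑_{k=56}^{79} k² = 167480 - 56980 = 110500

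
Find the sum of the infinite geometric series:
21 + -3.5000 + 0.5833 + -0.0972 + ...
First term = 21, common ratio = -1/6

For |r| < 1, S = a / (1 - r)
S = 21 / (1 - (-1/6))
S = 21 / (7/6)
S = 18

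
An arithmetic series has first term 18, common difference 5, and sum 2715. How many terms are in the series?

Using S = n/2 × [2a + (n-1)d]
2715 = n/2 × [2(18) + (n-1)(5)]
2715 = n/2 × [36 + 5n - 5]
5430 = n × [31 + 5n]
5n² + (31)n - 5430 = 0
Discriminant: Δ = (31)² - 4(5)(-5430) = 961 + 108600 = 109561
√Δ = 331
n = [-(31) + √Δ] / (2·5) = (-31 + 331) / 10 = 300 / 10 = 30
(The negative root is discarded since n must be a positive integer.)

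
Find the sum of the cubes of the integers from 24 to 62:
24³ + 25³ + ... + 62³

Use ∑_{k=1}^{n} k³ = [n(n+1)/2]², then subtract the first 23 terms.
∑_{k=1}^{62} k³ = [62×63/2]² = 1953² = 3814209
∑_{k=1}^{23} k³ = [23×24/2]² = 276² = 76176
∑_{k=24}^{62} k³ = 3814209 - 76176 = 3738033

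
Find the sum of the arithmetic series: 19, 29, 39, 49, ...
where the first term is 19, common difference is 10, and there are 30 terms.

Sₙ = n/2 × (first + last)
Last term = a + (n-1)d = 19 + (30-1)×10 = 309
S_30 = 30/2 × (19 + 309)
S_30 = 30/2 × 328 = 4920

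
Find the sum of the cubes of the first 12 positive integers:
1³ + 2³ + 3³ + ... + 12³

Formula: ∑k³ = [n(n+1)/2]²
= [12×13/2]²
= 78²
= 6084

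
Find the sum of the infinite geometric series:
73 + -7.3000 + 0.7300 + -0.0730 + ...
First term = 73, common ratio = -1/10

For |r| < 1, S = a / (1 - r)
S = 73 / (1 - (-1/10))
S = 73 / (11/10)
S = 730/11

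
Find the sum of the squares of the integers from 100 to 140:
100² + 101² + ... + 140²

Use ∑_{k=1}^{n} k² = n(n+1)(2n+1)/6, then subtract the first 99 terms.
∑_{k=1}^{140} k² = 140×141×281/6 = 924490
∑_{k=1}^{99} k² = 99×100×199/6 = 328350
∑_{k=100}^{140} k² = 924490 - 328350 = 596140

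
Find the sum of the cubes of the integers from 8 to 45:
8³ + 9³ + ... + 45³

Use ∑_{k=1}^{n} k³ = [n(n+1)/2]², then subtract the first 7 terms.
∑_{k=1}^{45} k³ = [45×46/2]² = 1035² = 1071225
∑_{k=1}^{7} k³ = [7×8/2]² = 28² = 784
∑_{k=8}^{45} k³ = 1071225 - 784 = 1070441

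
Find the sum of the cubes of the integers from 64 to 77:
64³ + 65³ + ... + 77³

Use ∑_{k=1}^{n} k³ = [n(n+1)/2]², then subtract the first 63 terms.
∑_{k=1}^{77} k³ = [77×78/2]² = 3003² = 9018009
∑_{k=1}^{63} k³ = [63×64/2]² = 2016² = 4064256
∑_{k=64}^{77} k³ = 9018009 - 4064256 = 4953753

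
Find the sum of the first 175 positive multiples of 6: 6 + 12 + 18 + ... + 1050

Factor out 6: = 6(1 + 2 + ... + 175) = 6 × n(n+1)/2
= 6 × 175×176/2
= 6 × 15400
= 92400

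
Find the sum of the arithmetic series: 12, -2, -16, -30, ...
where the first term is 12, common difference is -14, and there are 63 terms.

Sₙ = n/2 × (first + last)
Last term = a + (n-1)d = 12 + (63-1)×(-14) = -856
S_63 = 63/2 × (12 + (-856))
S_63 = 63/2 × (-844) = -26586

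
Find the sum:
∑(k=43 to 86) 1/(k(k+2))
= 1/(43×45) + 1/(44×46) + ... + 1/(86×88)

Partial fractions: 1/(k(k+2)) = (1/2)[1/k - 1/(k+2)]
Telescoping leaves the first two and last two terms:
= (1/2)[1/43 + 1/44 - 1/87 - 1/88]
= 7613/658416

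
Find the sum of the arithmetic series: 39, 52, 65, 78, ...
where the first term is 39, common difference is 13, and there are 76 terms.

Sₙ = n/2 × (first + last)
Last term = a + (n-1)d = 39 + (76-1)×13 = 1014
S_76 = 76/2 × (39 + 1014)
S_76 = 76/2 × 1053 = 40014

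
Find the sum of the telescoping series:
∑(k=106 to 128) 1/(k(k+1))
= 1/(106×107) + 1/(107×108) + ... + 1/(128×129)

Partial fractions: 1/(k(k+1)) = 1/k - 1/(k+1)
The series telescopes:
= (1/106 - 1/107) + (1/107 - 1/108) + ... + (1/128 - 1/129)
= 1/106 - 1/129
= 23/13674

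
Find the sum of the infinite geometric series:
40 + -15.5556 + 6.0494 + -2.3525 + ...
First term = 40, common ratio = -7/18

For |r| < 1, S = a / (1 - r)
S = 40 / (1 - (-7/18))
S = 40 / (25/18)
S = 144/5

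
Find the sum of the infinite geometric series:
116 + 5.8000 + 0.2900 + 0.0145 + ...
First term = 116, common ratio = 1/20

For |r| < 1, S = a / (1 - r)
S = 116 / (1 - (1/20))
S = 116 / (19/20)
S = 2320/19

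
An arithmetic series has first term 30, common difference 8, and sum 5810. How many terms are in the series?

Using S = n/2 × [2a + (n-1)d]
5810 = n/2 × [2(30) + (n-1)(8)]
5810 = n/2 × [60 + 8n - 8]
11620 = n × [52 + 8n]
8n² + (52)n - 11620 = 0
Discriminant: Δ = (52)² - 4(8)(-11620) = 2704 + 371840 = 374544
√Δ = 612
n = [-(52) + √Δ] / (2·8) = (-52 + 612) / 16 = 560 / 16 = 35
(The negative root is discarded since n must be a positive integer.)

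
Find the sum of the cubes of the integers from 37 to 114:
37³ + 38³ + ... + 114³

Use ∑_{k=1}^{n} k³ = [n(n+1)/2]², then subtract the first 36 terms.
∑_{k=1}^{114} k³ = [114×115/2]² = 6555² = 42968025
∑_{k=1}^{36} k³ = [36×37/2]² = 666² = 443556
∑_{k=37}^{114} k³ = 42968025 - 443556 = 42524469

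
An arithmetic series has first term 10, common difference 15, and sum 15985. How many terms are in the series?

Using S = n/2 × [2a + (n-1)d]
15985 = n/2 × [2(10) + (n-1)(15)]
15985 = n/2 × [20 + 15n - 15]
31970 = n × [5 + 15n]
15n² + (5)n - 31970 = 0
Discriminant: Δ = (5)² - 4(15)(-31970) = 25 + 1918200 = 1918225
√Δ = 1385
n = [-(5) + √Δ] / (2·15) = (-5 + 1385) / 30 = 1380 / 30 = 46
(The negative root is discarded since n must be a positive integer.)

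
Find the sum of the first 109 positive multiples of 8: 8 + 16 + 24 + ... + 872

Factor out 8: = 8(1 + 2 + ... + 109) = 8 × n(n+1)/2
= 8 × 109×110/2
= 8 × 5995
= 47960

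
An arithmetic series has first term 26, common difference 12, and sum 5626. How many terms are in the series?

Using S = n/2 × [2a + (n-1)d]
5626 = n/2 × [2(26) + (n-1)(12)]
5626 = n/2 × [52 + 12n - 12]
11252 = n × [40 + 12n]
12n² + (40)n - 11252 = 0
Discriminant: Δ = (40)² - 4(12)(-11252) = 1600 + 540096 = 541696
√Δ = 736
n = [-(40) + √Δ] / (2·12) = (-40 + 736) / 24 = 696 / 24 = 29
(The negative root is discarded since n must be a positive integer.)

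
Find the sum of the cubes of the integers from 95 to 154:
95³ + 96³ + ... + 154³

Use ∑_{k=1}^{n} k³ = [n(n+1)/2]², then subtract the first 94 terms.
∑_{k=1}^{154} k³ = [154×155/2]² = 11935² = 142444225
∑_{k=1}^{94} k³ = [94×95/2]² = 4465² = 19936225
∑_{k=95}^{154} k³ = 142444225 - 19936225 = 122508000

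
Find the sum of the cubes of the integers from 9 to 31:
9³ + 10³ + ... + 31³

Use ∑_{k=1}^{n} k³ = [n(n+1)/2]², then subtract the first 8 terms.
∑_{k=1}^{31} k³ = [31×32/2]² = 496² = 246016
∑_{k=1}^{8} k³ = [8×9/2]² = 36² = 1296
∑_{k=9}^{31} k³ = 246016 - 1296 = 244720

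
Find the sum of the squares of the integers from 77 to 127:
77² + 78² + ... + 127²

Use ∑_{k=1}^{n} k² = n(n+1)(2n+1)/6, then subtract the first 76 terms.
∑_{k=1}^{127} k² = 127×128×255/6 = 690880
∑_{k=1}^{76} k² = 76×77×153/6 = 149226
∑_{k=77}^{127} k² = 690880 - 149226 = 541654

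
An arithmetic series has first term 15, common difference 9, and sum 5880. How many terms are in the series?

Using S = n/2 × [2a + (n-1)d]
5880 = n/2 × [2(15) + (n-1)(9)]
5880 = n/2 × [30 + 9n - 9]
11760 = n × [21 + 9n]
9n² + (21)n - 11760 = 0
Discriminant: Δ = (21)² - 4(9)(-11760) = 441 + 423360 = 423801
√Δ = 651
n = [-(21) + √Δ] / (2·9) = (-21 + 651) / 18 = 630 / 18 = 35
(The negative root is discarded since n must be a positive integer.)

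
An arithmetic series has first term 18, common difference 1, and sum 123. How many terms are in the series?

Using S = n/2 × [2a + (n-1)d]
123 = n/2 × [2(18) + (n-1)(1)]
123 = n/2 × [36 + 1n - 1]
246 = n × [35 + 1n]
1n² + (35)n - 246 = 0
Discriminant: Δ = (35)² - 4(1)(-246) = 1225 + 984 = 2209
√Δ = 47
n = [-(35) + √Δ] / (2·1) = (-35 + 47) / 2 = 12 / 2 = 6
(The negative root is discarded since n must be a positive integer.)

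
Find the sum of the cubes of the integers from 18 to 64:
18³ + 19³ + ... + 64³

Use ∑_{k=1}^{n} k³ = [n(n+1)/2]², then subtract the first 17 terms.
∑_{k=1}^{64} k³ = [64×65/2]² = 2080² = 4326400
∑_{k=1}^{17} k³ = [17×18/2]² = 153² = 23409
∑_{k=18}^{64} k³ = 4326400 - 23409 = 4302991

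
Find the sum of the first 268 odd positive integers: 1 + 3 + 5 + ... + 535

Sum of first n odd numbers = n²
= 268²
= 71824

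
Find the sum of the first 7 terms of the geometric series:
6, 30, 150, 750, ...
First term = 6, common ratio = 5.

Sₙ = a(1 - rⁿ) / (1 - r)
S_7 = 6(1 - 5^7) / (1 - 5)
S_7 = 6(1 - 78125) / (-4)
S_7 = 117186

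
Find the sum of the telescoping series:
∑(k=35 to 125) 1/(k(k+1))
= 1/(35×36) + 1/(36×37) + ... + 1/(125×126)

Partial fractions: 1/(k(k+1)) = 1/k - 1/(k+1)
The series telescopes:
= (1/35 - 1/36) + (1/36 - 1/37) + ... + (1/125 - 1/126)
= 1/35 - 1/126
= 13/630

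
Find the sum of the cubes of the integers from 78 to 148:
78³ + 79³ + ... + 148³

Use ∑_{k=1}^{n} k³ = [n(n+1)/2]², then subtract the first 77 terms.
∑_{k=1}^{148} k³ = [148×149/2]² = 11026² = 121572676
∑_{k=1}^{77} k³ = [77×78/2]² = 3003² = 9018009
∑_{k=78}^{148} k³ = 121572676 - 9018009 = 112554667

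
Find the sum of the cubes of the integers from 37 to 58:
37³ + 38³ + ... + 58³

Use ∑_{k=1}^{n} k³ = [n(n+1)/2]², then subtract the first 36 terms.
∑_{k=1}^{58} k³ = [58×59/2]² = 1711² = 2927521
∑_{k=1}^{36} k³ = [36×37/2]² = 666² = 443556
∑_{k=37}^{58} k³ = 2927521 - 443556 = 2483965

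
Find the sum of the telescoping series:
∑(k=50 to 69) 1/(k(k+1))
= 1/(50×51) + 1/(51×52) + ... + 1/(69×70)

Partial fractions: 1/(k(k+1)) = 1/k - 1/(k+1)
The series telescopes:
= (1/50 - 1/51) + (1/51 - 1/52) + ... + (1/69 - 1/70)
= 1/50 - 1/70
= 1/175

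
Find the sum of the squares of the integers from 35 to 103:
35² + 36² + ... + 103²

Use ∑_{k=1}^{n} k² = n(n+1)(2n+1)/6, then subtract the first 34 terms.
∑_{k=1}^{103} k² = 103×104×207/6 = 369564
∑_{k=1}^{34} k² = 34×35×69/6 = 13685
∑_{k=35}^{103} k² = 369564 - 13685 = 355879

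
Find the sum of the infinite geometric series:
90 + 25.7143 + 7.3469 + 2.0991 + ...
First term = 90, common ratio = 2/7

For |r| < 1, S = a / (1 - r)
S = 90 / (1 - (2/7))
S = 90 / (5/7)
S = 126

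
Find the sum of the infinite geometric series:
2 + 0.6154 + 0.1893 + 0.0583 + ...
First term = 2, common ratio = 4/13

For |r| < 1, S = a / (1 - r)
S = 2 / (1 - (4/13))
S = 2 / (9/13)
S = 26/9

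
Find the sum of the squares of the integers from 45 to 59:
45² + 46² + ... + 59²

Use ∑_{k=1}^{n} k² = n(n+1)(2n+1)/6, then subtract the first 44 terms.
∑_{k=1}^{59} k² = 59×60×119/6 = 70210
∑_{k=1}^{44} k² = 44×45×89/6 = 29370
∑_{k=45}^{59} k² = 70210 - 29370 = 40840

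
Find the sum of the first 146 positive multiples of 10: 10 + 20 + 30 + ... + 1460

Factor out 10: = 10(1 + 2 + ... + 146) = 10 × n(n+1)/2
= 10 × 146×147/2
= 10 × 10731
= 107310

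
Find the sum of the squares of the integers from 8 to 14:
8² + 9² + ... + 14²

Use ∑_{k=1}^{n} k² = n(n+1)(2n+1)/6, then subtract the first 7 terms.
∑_{k=1}^{14} k² = 14×15×29/6 = 1015
∑_{k=1}^{7} k² = 7×8×15/6 = 140
∑_{k=8}^{14} k² = 1015 - 140 = 875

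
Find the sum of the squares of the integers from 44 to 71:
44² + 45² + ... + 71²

Use ∑_{k=1}^{n} k² = n(n+1)(2n+1)/6, then subtract the first 43 terms.
∑_{k=1}^{71} k² = 71×72×143/6 = 121836
∑_{k=1}^{43} k² = 43×44×87/6 = 27434
∑_{k=44}^{71} k² = 121836 - 27434 = 94402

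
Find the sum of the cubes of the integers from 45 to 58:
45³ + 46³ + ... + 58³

Use ∑_{k=1}^{n} k³ = [n(n+1)/2]², then subtract the first 44 terms.
∑_{k=1}^{58} k³ = [58×59/2]² = 1711² = 2927521
∑_{k=1}^{44} k³ = [44×45/2]² = 990² = 980100
∑_{k=45}^{58} k³ = 2927521 - 980100 = 1947421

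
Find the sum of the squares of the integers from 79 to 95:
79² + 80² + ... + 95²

Use ∑_{k=1}^{n} k² = n(n+1)(2n+1)/6, then subtract the first 78 terms.
∑_{k=1}^{95} k² = 95×96×191/6 = 290320
∑_{k=1}^{78} k² = 78×79×157/6 = 161239
∑_{k=79}^{95} k² = 290320 - 161239 = 129081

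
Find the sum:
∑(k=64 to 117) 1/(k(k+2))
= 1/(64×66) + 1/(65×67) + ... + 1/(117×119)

Partial fractions: 1/(k(k+2)) = (1/2)[1/k - 1/(k+2)]
Telescoping leaves the first two and last two terms:
= (1/2)[1/64 + 1/65 - 1/118 - 1/119]
= 412749/58414720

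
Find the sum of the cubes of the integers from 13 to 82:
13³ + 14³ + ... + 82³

Use ∑_{k=1}^{n} k³ = [n(n+1)/2]², then subtract the first 12 terms.
∑_{k=1}^{82} k³ = [82×83/2]² = 3403² = 11580409
∑_{k=1}^{12} k³ = [12×13/2]² = 78² = 6084
∑_{k=13}^{82} k³ = 11580409 - 6084 = 11574325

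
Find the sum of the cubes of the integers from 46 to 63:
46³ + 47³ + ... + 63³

Use ∑_{k=1}^{n} k³ = [n(n+1)/2]², then subtract the first 45 terms.
∑_{k=1}^{63} k³ = [63×64/2]² = 2016² = 4064256
∑_{k=1}^{45} k³ = [45×46/2]² = 1035² = 1071225
∑_{k=46}^{63} k³ = 4064256 - 1071225 = 2993031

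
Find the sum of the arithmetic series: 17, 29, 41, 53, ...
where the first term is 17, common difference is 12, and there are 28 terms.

Sₙ = n/2 × (first + last)
Last term = a + (n-1)d = 17 + (28-1)×12 = 341
S_28 = 28/2 × (17 + 341)
S_28 = 28/2 × 358 = 5012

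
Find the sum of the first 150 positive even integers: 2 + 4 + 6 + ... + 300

Sum of first n even numbers = n(n+1)
= 150×151
= 22650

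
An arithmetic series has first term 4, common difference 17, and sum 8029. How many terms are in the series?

Using S = n/2 × [2a + (n-1)d]
8029 = n/2 × [2(4) + (n-1)(17)]
8029 = n/2 × [8 + 17n - 17]
16058 = n × [-9 + 17n]
17n² + (-9)n - 16058 = 0
Discriminant: Δ = (-9)² - 4(17)(-16058) = 81 + 1091944 = 1092025
√Δ = 1045
n = [-(-9) + √Δ] / (2·17) = (9 + 1045) / 34 = 1054 / 34 = 31
(The negative root is discarded since n must be a positive integer.)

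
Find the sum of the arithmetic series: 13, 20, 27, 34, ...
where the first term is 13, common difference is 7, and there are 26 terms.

Sₙ = n/2 × (first + last)
Last term = a + (n-1)d = 13 + (26-1)×7 = 188
S_26 = 26/2 × (13 + 188)
S_26 = 26/2 × 201 = 2613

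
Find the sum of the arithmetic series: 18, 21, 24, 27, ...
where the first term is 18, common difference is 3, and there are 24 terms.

Sₙ = n/2 × (first + last)
Last term = a + (n-1)d = 18 + (24-1)×3 = 87
S_24 = 24/2 × (18 + 87)
S_24 = 24/2 × 105 = 1260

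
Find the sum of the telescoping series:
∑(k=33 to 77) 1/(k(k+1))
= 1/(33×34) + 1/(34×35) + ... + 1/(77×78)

Partial fractions: 1/(k(k+1)) = 1/k - 1/(k+1)
The series telescopes:
= (1/33 - 1/34) + (1/34 - 1/35) + ... + (1/77 - 1/78)
= 1/33 - 1/78
= 5/286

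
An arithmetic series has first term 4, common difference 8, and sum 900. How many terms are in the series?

Using S = n/2 × [2a + (n-1)d]
900 = n/2 × [2(4) + (n-1)(8)]
900 = n/2 × [8 + 8n - 8]
1800 = n × [0 + 8n]
8n² + (0)n - 1800 = 0
Discriminant: Δ = (0)² - 4(8)(-1800) = 0 + 57600 = 57600
√Δ = 240
n = [-(0) + √Δ] / (2·8) = (0 + 240) / 16 = 240 / 16 = 15
(The negative root is discarded since n must be a positive integer.)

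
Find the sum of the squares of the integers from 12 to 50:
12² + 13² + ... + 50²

Use ∑_{k=1}^{n} k² = n(n+1)(2n+1)/6, then subtract the first 11 terms.
∑_{k=1}^{50} k² = 50×51×101/6 = 42925
∑_{k=1}^{11} k² = 11×12×23/6 = 506
∑_{k=12}^{50} k² = 42925 - 506 = 42419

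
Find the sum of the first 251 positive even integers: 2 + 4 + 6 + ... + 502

Sum of first n even numbers = n(n+1)
= 251×252
= 63252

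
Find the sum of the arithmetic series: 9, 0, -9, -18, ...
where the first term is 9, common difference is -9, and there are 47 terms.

Sₙ = n/2 × (first + last)
Last term = a + (n-1)d = 9 + (47-1)×(-9) = -405
S_47 = 47/2 × (9 + (-405))
S_47 = 47/2 × (-396) = -9306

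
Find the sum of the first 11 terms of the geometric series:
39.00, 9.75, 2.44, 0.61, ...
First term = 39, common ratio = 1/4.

Sₙ = a(1 - rⁿ) / (1 - r)
S_11 = 39(1 - (1/4)^11) / (1 - (1/4))
S_11 = 39(1 - (1/4194304)) / (3/4)
S_11 = 54525939/1048576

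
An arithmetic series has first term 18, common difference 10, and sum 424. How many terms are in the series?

Using S = n/2 × [2a + (n-1)d]
424 = n/2 × [2(18) + (n-1)(10)]
424 = n/2 × [36 + 10n - 10]
848 = n × [26 + 10n]
10n² + (26)n - 848 = 0
Discriminant: Δ = (26)² - 4(10)(-848) = 676 + 33920 = 34596
√Δ = 186
n = [-(26) + √Δ] / (2·10) = (-26 + 186) / 20 = 160 / 20 = 8
(The negative root is discarded since n must be a positive integer.)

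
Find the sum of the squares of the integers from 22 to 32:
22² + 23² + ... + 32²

Use ∑_{k=1}^{n} k² = n(n+1)(2n+1)/6, then subtract the first 21 terms.
∑_{k=1}^{32} k² = 32×33×65/6 = 11440
∑_{k=1}^{21} k² = 21×22×43/6 = 3311
∑_{k=22}^{32} k² = 11440 - 3311 = 8129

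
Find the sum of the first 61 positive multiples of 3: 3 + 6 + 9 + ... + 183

Factor out 3: = 3(1 + 2 + ... + 61) = 3 × n(n+1)/2
= 3 × 61×62/2
= 3 × 1891
= 5673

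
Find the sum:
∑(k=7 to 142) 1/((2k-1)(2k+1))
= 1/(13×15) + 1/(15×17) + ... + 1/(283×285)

Partial fractions: 1/((2k-1)(2k+1)) = (1/2)[1/(2k-1) - 1/(2k+1)]
The series telescopes:
= (1/2)[1/13 - 1/285]
= 136/3705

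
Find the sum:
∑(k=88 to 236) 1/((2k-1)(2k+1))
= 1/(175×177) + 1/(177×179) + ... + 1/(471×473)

Partial fractions: 1/((2k-1)(2k+1)) = (1/2)[1/(2k-1) - 1/(2k+1)]
The series telescopes:
= (1/2)[1/175 - 1/473]
= 149/82775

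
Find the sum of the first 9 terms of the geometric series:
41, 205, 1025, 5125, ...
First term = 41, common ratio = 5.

Sₙ = a(1 - rⁿ) / (1 - r)
S_9 = 41(1 - 5^9) / (1 - 5)
S_9 = 41(1 - 1953125) / (-4)
S_9 = 20019521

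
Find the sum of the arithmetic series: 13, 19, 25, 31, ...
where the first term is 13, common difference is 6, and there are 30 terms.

Sₙ = n/2 × (first + last)
Last term = a + (n-1)d = 13 + (30-1)×6 = 187
S_30 = 30/2 × (13 + 187)
S_30 = 30/2 × 200 = 3000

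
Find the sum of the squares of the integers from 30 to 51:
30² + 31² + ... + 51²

Use ∑_{k=1}^{n} k² = n(n+1)(2n+1)/6, then subtract the first 29 terms.
∑_{k=1}^{51} k² = 51×52×103/6 = 45526
∑_{k=1}^{29} k² = 29×30×59/6 = 8555
∑_{k=30}^{51} k² = 45526 - 8555 = 36971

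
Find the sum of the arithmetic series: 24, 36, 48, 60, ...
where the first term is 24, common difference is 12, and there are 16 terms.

Sₙ = n/2 × (first + last)
Last term = a + (n-1)d = 24 + (16-1)×12 = 204
S_16 = 16/2 × (24 + 204)
S_16 = 16/2 × 228 = 1824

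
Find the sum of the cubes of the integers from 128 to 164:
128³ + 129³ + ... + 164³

Use ∑_{k=1}^{n} k³ = [n(n+1)/2]², then subtract the first 127 terms.
∑_{k=1}^{164} k³ = [164×165/2]² = 13530² = 183060900
∑_{k=1}^{127} k³ = [127×128/2]² = 8128² = 66064384
∑_{k=128}^{164} k³ = 183060900 - 66064384 = 116996516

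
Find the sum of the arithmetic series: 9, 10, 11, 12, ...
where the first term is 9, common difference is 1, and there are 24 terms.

Sₙ = n/2 × (first + last)
Last term = a + (n-1)d = 9 + (24-1)×1 = 32
S_24 = 24/2 × (9 + 32)
S_24 = 24/2 × 41 = 492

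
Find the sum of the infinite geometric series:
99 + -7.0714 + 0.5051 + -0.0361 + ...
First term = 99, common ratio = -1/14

For |r| < 1, S = a / (1 - r)
S = 99 / (1 - (-1/14))
S = 99 / (15/14)
S = 462/5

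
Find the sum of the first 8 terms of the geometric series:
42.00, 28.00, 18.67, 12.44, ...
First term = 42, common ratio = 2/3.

Sₙ = a(1 - rⁿ) / (1 - r)
S_8 = 42(1 - (2/3)^8) / (1 - (2/3))
S_8 = 42(1 - (256/6561)) / (1/3)
S_8 = 88270/729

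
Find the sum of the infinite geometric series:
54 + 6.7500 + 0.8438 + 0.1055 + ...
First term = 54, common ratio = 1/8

For |r| < 1, S = a / (1 - r)
S = 54 / (1 - (1/8))
S = 54 / (7/8)
S = 432/7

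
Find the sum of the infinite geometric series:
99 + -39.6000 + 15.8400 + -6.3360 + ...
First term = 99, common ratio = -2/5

For |r| < 1, S = a / (1 - r)
S = 99 / (1 - (-2/5))
S = 99 / (7/5)
S = 495/7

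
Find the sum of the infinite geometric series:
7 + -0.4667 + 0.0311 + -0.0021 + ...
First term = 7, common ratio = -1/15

For |r| < 1, S = a / (1 - r)
S = 7 / (1 - (-1/15))
S = 7 / (16/15)
S = 105/16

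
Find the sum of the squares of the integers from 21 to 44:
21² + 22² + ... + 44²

Use ∑_{k=1}^{n} k² = n(n+1)(2n+1)/6, then subtract the first 20 terms.
∑_{k=1}^{44} k² = 44×45×89/6 = 29370
∑_{k=1}^{20} k² = 20×21×41/6 = 2870
∑_{k=21}^{44} k² = 29370 - 2870 = 26500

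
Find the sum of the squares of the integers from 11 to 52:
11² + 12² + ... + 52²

Use ∑_{k=1}^{n} k² = n(n+1)(2n+1)/6, then subtract the first 10 terms.
∑_{k=1}^{52} k² = 52×53×105/6 = 48230
∑_{k=1}^{10} k² = 10×11×21/6 = 385
∑_{k=11}^{52} k² = 48230 - 385 = 47845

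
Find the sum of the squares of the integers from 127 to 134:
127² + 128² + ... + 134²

Use ∑_{k=1}^{n} k² = n(n+1)(2n+1)/6, then subtract the first 126 terms.
∑_{k=1}^{134} k² = 134×135×269/6 = 811035
∑_{k=1}^{126} k² = 126×127×253/6 = 674751
∑_{k=127}^{134} k² = 811035 - 674751 = 136284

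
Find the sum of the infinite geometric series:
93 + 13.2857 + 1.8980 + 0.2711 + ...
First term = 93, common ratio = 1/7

For |r| < 1, S = a / (1 - r)
S = 93 / (1 - (1/7))
S = 93 / (6/7)
S = 217/2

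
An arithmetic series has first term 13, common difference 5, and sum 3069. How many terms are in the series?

Using S = n/2 × [2a + (n-1)d]
3069 = n/2 × [2(13) + (n-1)(5)]
3069 = n/2 × [26 + 5n - 5]
6138 = n × [21 + 5n]
5n² + (21)n - 6138 = 0
Discriminant: Δ = (21)² - 4(5)(-6138) = 441 + 122760 = 123201
√Δ = 351
n = [-(21) + √Δ] / (2·5) = (-21 + 351) / 10 = 330 / 10 = 33
(The negative root is discarded since n must be a positive integer.)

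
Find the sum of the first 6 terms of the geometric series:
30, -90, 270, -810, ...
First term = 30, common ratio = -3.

Sₙ = a(1 - rⁿ) / (1 - r)
S_6 = 30(1 - (-3)^6) / (1 - (-3))
S_6 = 30(1 - 729) / (4)
S_6 = -5460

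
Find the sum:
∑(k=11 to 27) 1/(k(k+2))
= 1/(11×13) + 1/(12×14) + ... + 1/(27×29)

Partial fractions: 1/(k(k+2)) = (1/2)[1/k - 1/(k+2)]
Telescoping leaves the first two and last two terms:
= (1/2)[1/11 + 1/12 - 1/28 - 1/29]
= 697/13398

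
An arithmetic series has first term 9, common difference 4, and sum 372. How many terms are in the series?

Using S = n/2 × [2a + (n-1)d]
372 = n/2 × [2(9) + (n-1)(4)]
372 = n/2 × [18 + 4n - 4]
744 = n × [14 + 4n]
4n² + (14)n - 744 = 0
Discriminant: Δ = (14)² - 4(4)(-744) = 196 + 11904 = 12100
√Δ = 110
n = [-(14) + √Δ] / (2·4) = (-14 + 110) / 8 = 96 / 8 = 12
(The negative root is discarded since n must be a positive integer.)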